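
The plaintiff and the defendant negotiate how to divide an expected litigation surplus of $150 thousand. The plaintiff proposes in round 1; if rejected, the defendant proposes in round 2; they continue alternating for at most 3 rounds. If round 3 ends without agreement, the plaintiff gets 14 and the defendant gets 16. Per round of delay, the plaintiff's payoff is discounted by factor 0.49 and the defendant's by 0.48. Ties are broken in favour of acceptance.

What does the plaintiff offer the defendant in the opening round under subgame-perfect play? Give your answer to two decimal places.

Solve by backward induction from round 3.
Round 3 (the plaintiff proposes): the defendant gets 16 if talks fail, so the plaintiff offers 16 and keeps 134.
Round 2 (the defendant proposes): the plaintiff can get 134 next round, worth 0.49 × 134 = 65.66 now. The defendant offers 65.66 and keeps 150 − 65.66 = 84.34.
Round 1 (the plaintiff proposes): the defendant can get 84.34 next round, worth 0.48 × 84.34 = 40.4832 now; the plaintiff offers that and keeps 109.5168.

40.48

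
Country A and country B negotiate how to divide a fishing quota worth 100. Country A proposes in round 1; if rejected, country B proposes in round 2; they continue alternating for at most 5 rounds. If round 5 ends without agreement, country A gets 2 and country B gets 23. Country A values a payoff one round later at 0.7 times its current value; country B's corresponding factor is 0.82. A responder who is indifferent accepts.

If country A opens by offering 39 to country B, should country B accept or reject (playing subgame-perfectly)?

Reject

Round 5 (country A proposes): country B gets 23 if talks fail, so country A offers 23 and keeps 77.
Round 4 (country B proposes): country A can get 77 next round, worth 0.7 × 77 = 53.9 now, so country B offers 53.9, keeping 46.1.
Round 3 (country A proposes): country B can get 46.1 next round, worth 0.82 × 46.1 = 37.802 now. Country A offers 37.802 and keeps 100 − 37.802 = 62.198.
Round 2 (country B proposes): country A can get 62.198 next round, worth 0.7 × 62.198 = 43.5386 now. Country B offers 43.5386 and keeps 100 − 43.5386 = 56.4614.
So by rejecting in round 1, country B gets 56.4614 next round, worth 0.82 × 56.4614 = 46.298348 now.
Offer 39 < 46.298348, so country B rejects.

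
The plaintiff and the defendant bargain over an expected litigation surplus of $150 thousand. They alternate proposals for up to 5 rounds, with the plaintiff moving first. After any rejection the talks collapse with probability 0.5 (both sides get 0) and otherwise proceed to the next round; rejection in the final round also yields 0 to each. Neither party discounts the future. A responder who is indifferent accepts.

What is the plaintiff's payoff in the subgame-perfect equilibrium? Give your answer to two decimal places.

Round 5 (the plaintiff proposes): the defendant will accept anything ≥ 0, so the plaintiff offers 0 and keeps 150.
Round 4 (the defendant proposes): rejecting gives the plaintiff an expected 0.5 × 150 = 75. The defendant offers 75 and keeps 150 − 75 = 75.
Round 3 (the plaintiff proposes): rejecting gives the defendant an expected 0.5 × 75 = 37.5, so the plaintiff offers 37.5, keeping 112.5.
Round 2 (the defendant proposes): rejecting gives the plaintiff an expected 0.5 × 112.5 = 56.25, so the defendant offers 56.25, keeping 93.75.
Round 1 (the plaintiff proposes): rejecting gives the defendant an expected 0.5 × 93.75 = 46.875, so the plaintiff offers 46.875, keeping 103.125.

103.13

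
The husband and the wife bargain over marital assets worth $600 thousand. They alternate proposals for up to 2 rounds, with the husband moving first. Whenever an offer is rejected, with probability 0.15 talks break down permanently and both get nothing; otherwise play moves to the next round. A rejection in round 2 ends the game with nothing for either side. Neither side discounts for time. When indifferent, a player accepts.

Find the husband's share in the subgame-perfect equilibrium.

Round 2 (the wife proposes): rejection yields 0 for the husband; the wife offers 0 and keeps 600.
Round 1 (the husband proposes): rejecting gives the wife an expected 0.85 × 600 = 510; the husband offers that and keeps 90.

90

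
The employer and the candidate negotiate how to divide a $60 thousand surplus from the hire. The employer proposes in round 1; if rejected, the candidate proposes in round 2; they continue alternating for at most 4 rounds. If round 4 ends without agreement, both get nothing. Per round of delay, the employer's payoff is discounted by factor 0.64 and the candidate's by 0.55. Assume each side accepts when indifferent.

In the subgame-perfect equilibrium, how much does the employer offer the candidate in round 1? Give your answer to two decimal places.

Round 4 (the candidate proposes): the employer will accept anything ≥ 0, so the candidate offers 0 and keeps 60.
Round 3 (the employer proposes): the candidate can get 60 next round, worth 0.55 × 60 = 33 now, so the employer offers 33, keeping 27.
Round 2 (the candidate proposes): the employer can get 27 next round, worth 0.64 × 27 = 17.28 now, so the candidate offers 17.28, keeping 42.72.
Round 1 (the employer proposes): the candidate can get 42.72 next round, worth 0.55 × 42.72 = 23.496 now; the employer offers that and keeps 36.504.

23.50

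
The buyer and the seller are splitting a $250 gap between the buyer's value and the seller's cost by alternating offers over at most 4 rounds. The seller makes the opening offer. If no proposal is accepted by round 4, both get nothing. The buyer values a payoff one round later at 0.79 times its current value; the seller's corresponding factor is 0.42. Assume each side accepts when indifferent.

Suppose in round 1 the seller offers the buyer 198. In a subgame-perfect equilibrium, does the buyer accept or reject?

Accept

Work out the buyer's continuation value if the offer is rejected.
Round 4 (the buyer proposes): the seller will accept anything ≥ 0, so the buyer offers 0 and keeps 250.
Round 3 (the seller proposes): the buyer can get 250 next round, worth 0.79 × 250 = 197.5 now. The seller offers 197.5 and keeps 250 − 197.5 = 52.5.
Round 2 (the buyer proposes): the seller can get 52.5 next round, worth 0.42 × 52.5 = 22.05 now; the buyer offers that and keeps 227.95.
So by rejecting in round 1, the buyer gets 227.95 next round, worth 0.79 × 227.95 = 180.0805 now.
Offer 198 ≥ 180.0805, so the buyer accepts.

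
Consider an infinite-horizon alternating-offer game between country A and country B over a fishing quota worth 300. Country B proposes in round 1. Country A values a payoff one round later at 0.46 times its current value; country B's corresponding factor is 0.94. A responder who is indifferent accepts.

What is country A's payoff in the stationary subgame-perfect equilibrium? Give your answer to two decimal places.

Let x be country B's share when country B proposes and y be country A's share when country A proposes.
Country A accepts iff offered ≥ 0.46·y, so x = 300 − 0.46y. Symmetrically y = 300 − 0.94x.
Substituting: x = 300 − 0.46(300 − 0.94x), giving x(1 − 0.94·0.46) = 300(1 − 0.46).
So x = 300 × 0.54 / 0.5676 ≈ 285.4123, and country A receives 300 − x ≈ 14.5877.

14.59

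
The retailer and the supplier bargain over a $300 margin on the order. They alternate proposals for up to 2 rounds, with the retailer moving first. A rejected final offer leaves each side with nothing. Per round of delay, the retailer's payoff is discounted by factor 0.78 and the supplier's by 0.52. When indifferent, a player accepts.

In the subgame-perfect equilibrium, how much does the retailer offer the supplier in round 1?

By backward induction:
Round 2 (the supplier proposes): rejection yields 0 for the retailer; the supplier offers 0 and keeps 300.
Round 1 (the retailer proposes): the supplier can get 300 next round, worth 0.52 × 300 = 156 now, so the retailer offers 156, keeping 144.

156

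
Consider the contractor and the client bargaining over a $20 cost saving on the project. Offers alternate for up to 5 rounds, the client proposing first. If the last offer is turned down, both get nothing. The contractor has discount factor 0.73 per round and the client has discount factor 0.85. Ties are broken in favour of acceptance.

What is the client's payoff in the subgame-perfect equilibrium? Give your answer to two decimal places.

Round 5 (the client proposes): rejection yields 0 for the contractor; the client offers 0 and keeps 20.
Round 4 (the contractor proposes): the client can get 20 next round, worth 0.85 × 20 = 17 now. The contractor offers 17 and keeps 20 − 17 = 3.
Round 3 (the client proposes): the contractor can get 3 next round, worth 0.73 × 3 = 2.19 now; the client offers that and keeps 17.81.
Round 2 (the contractor proposes): the client can get 17.81 next round, worth 0.85 × 17.81 = 15.1385 now. The contractor offers 15.1385 and keeps 20 − 15.1385 = 4.8615.
Round 1 (the client proposes): the contractor can get 4.8615 next round, worth 0.73 × 4.8615 = 3.548895 now; the client offers that and keeps 16.451105.

16.45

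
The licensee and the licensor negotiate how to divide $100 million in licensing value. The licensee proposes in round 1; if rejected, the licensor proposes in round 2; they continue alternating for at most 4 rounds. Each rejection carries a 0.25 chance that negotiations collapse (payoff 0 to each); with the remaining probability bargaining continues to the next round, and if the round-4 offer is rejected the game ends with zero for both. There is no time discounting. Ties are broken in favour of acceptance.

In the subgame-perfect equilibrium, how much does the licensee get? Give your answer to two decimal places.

Round 4 (the licensor proposes): rejection yields 0 for the licensee; the licensor offers 0 and keeps 100.
Round 3 (the licensee proposes): rejecting gives the licensor an expected 0.75 × 100 = 75. The licensee offers 75 and keeps 100 − 75 = 25.
Round 2 (the licensor proposes): rejecting gives the licensee an expected 0.75 × 25 = 18.75, so the licensor offers 18.75, keeping 81.25.
Round 1 (the licensee proposes): rejecting gives the licensor an expected 0.75 × 81.25 = 60.9375, so the licensee offers 60.9375, keeping 39.0625.

39.06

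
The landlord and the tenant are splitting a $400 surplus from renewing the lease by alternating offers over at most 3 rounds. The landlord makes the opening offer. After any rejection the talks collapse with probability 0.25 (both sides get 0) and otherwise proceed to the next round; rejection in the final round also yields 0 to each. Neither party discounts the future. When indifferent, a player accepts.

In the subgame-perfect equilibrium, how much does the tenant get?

Round 3 (the landlord proposes): rejection yields 0 for the tenant; the landlord offers 0 and keeps 400.
Round 2 (the tenant proposes): rejecting gives the landlord an expected 0.75 × 400 = 300, so the tenant offers 300, keeping 100.
Round 1 (the landlord proposes): rejecting gives the tenant an expected 0.75 × 100 = 75, so the landlord offers 75, keeping 325.

75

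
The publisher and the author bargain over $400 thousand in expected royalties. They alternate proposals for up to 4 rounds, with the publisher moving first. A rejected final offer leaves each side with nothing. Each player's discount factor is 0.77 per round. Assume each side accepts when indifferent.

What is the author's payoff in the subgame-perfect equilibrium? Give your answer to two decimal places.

253.45

By backward induction:
Round 4 (the author proposes): the publisher will accept anything ≥ 0, so the author offers 0 and keeps 400.
Round 3 (the publisher proposes): the author can get 400 next round, worth 0.77 × 400 = 308 now, so the publisher offers 308, keeping 92.
Round 2 (the author proposes): the publisher can get 92 next round, worth 0.77 × 92 = 70.84 now, so the author offers 70.84, keeping 329.16.
Round 1 (the publisher proposes): the author can get 329.16 next round, worth 0.77 × 329.16 = 253.4532 now, so the publisher offers 253.4532, keeping 146.5468.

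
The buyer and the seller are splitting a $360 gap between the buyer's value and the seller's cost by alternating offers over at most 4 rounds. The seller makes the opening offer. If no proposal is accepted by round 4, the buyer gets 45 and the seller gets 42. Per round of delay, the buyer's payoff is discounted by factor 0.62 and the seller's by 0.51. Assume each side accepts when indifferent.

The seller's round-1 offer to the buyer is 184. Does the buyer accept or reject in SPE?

Round 4 (the buyer proposes): the seller gets 42 if talks fail, so the buyer offers 42 and keeps 318.
Round 3 (the seller proposes): the buyer can get 318 next round, worth 0.62 × 318 = 197.16 now; the seller offers that and keeps 162.84.
Round 2 (the buyer proposes): the seller can get 162.84 next round, worth 0.51 × 162.84 = 83.0484 now; the buyer offers that and keeps 276.9516.
So by rejecting in round 1, the buyer gets 276.9516 next round, worth 0.62 × 276.9516 = 171.709992 now.
Offer 184 ≥ 171.709992, so the buyer accepts.

Accept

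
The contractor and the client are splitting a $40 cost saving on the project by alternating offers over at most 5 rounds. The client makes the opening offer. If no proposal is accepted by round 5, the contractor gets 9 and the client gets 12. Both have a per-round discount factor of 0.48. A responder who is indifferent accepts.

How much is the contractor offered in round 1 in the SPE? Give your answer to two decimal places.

12.76

Round 5 (the client proposes): the contractor gets 9 if talks fail, so the client offers 9 and keeps 31.
Round 4 (the contractor proposes): the client can get 31 next round, worth 0.48 × 31 = 14.88 now; the contractor offers that and keeps 25.12.
Round 3 (the client proposes): the contractor can get 25.12 next round, worth 0.48 × 25.12 = 12.0576 now. The client offers 12.0576 and keeps 40 − 12.0576 = 27.9424.
Round 2 (the contractor proposes): the client can get 27.9424 next round, worth 0.48 × 27.9424 = 13.412352 now, so the contractor offers 13.412352, keeping 26.587648.
Round 1 (the client proposes): the contractor can get 26.587648 next round, worth 0.48 × 26.587648 = 12.76207104 now. The client offers 12.76207104 and keeps 40 − 12.76207104 = 27.23792896.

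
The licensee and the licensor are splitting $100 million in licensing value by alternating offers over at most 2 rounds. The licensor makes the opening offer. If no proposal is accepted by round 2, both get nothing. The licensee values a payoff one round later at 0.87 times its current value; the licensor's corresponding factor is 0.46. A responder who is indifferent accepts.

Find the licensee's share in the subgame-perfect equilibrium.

Round 2 (the licensee proposes): the licensor will accept anything ≥ 0, so the licensee offers 0 and keeps 100.
Round 1 (the licensor proposes): the licensee can get 100 next round, worth 0.87 × 100 = 87 now; the licensor offers that and keeps 13.

87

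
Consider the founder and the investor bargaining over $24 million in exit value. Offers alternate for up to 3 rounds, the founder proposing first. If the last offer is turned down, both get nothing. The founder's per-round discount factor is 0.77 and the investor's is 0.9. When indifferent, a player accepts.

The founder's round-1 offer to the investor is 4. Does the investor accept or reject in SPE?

Reject

Round 3 (the founder proposes): rejection yields 0 for the investor; the founder offers 0 and keeps 24.
Round 2 (the investor proposes): the founder can get 24 next round, worth 0.77 × 24 = 18.48 now. The investor offers 18.48 and keeps 24 − 18.48 = 5.52.
So by rejecting in round 1, the investor gets 5.52 next round, worth 0.9 × 5.52 = 4.968 now.
Offer 4 < 4.968, so the investor rejects.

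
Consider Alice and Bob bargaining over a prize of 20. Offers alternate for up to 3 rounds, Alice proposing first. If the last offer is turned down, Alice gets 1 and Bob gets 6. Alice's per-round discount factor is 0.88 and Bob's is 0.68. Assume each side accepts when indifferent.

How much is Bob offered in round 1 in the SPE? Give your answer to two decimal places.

5.22

Round 3 (Alice proposes): Bob gets 6 if talks fail, so Alice offers 6 and keeps 14.
Round 2 (Bob proposes): Alice can get 14 next round, worth 0.88 × 14 = 12.32 now, so Bob offers 12.32, keeping 7.68.
Round 1 (Alice proposes): Bob can get 7.68 next round, worth 0.68 × 7.68 = 5.2224 now, so Alice offers 5.2224, keeping 14.7776.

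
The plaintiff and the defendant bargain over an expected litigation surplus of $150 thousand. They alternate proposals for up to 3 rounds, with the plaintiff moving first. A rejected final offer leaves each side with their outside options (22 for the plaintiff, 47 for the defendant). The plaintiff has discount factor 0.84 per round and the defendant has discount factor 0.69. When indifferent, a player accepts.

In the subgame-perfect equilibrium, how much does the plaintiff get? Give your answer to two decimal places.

106.20

Work backward from the last round.
Round 3 (the plaintiff proposes): the defendant gets 47 if talks fail, so the plaintiff offers 47 and keeps 103.
Round 2 (the defendant proposes): the plaintiff can get 103 next round, worth 0.84 × 103 = 86.52 now, so the defendant offers 86.52, keeping 63.48.
Round 1 (the plaintiff proposes): the defendant can get 63.48 next round, worth 0.69 × 63.48 = 43.8012 now; the plaintiff offers that and keeps 106.1988.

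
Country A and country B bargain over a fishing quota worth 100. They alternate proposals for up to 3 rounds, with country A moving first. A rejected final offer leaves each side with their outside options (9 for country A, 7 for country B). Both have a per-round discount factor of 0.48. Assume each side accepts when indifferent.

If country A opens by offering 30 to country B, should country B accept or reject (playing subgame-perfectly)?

Accept

Round 3 (country A proposes): country B gets 7 if talks fail, so country A offers 7 and keeps 93.
Round 2 (country B proposes): country A can get 93 next round, worth 0.48 × 93 = 44.64 now, so country B offers 44.64, keeping 55.36.
So by rejecting in round 1, country B gets 55.36 next round, worth 0.48 × 55.36 = 26.5728 now.
Offer 30 ≥ 26.5728, so country B accepts.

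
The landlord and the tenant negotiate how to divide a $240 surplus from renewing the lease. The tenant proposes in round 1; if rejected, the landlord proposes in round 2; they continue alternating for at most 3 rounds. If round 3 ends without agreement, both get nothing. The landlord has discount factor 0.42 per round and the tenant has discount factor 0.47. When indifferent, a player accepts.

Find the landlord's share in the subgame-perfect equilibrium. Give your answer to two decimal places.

Solve by backward induction from round 3.
Round 3 (the tenant proposes): the landlord will accept anything ≥ 0, so the tenant offers 0 and keeps 240.
Round 2 (the landlord proposes): the tenant can get 240 next round, worth 0.47 × 240 = 112.8 now; the landlord offers that and keeps 127.2.
Round 1 (the tenant proposes): the landlord can get 127.2 next round, worth 0.42 × 127.2 = 53.424 now, so the tenant offers 53.424, keeping 186.576.

53.42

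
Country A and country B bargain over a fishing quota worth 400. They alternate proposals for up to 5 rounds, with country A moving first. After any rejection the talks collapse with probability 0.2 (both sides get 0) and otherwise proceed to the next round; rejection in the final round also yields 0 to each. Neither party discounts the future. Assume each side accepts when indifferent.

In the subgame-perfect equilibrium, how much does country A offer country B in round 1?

By backward induction:
Round 5 (country A proposes): rejection yields 0 for country B; country A offers 0 and keeps 400.
Round 4 (country B proposes): rejecting gives country A an expected 0.8 × 400 = 320, so country B offers 320, keeping 80.
Round 3 (country A proposes): rejecting gives country B an expected 0.8 × 80 = 64, so country A offers 64, keeping 336.
Round 2 (country B proposes): rejecting gives country A an expected 0.8 × 336 = 268.8, so country B offers 268.8, keeping 131.2.
Round 1 (country A proposes): rejecting gives country B an expected 0.8 × 131.2 = 104.96. Country A offers 104.96 and keeps 400 − 104.96 = 295.04.

104.96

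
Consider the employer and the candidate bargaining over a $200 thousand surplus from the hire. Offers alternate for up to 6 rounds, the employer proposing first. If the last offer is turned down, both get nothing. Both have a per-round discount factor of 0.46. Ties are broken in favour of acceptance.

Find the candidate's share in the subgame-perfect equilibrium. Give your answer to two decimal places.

Round 6 (the candidate proposes): rejection yields 0 for the employer; the candidate offers 0 and keeps 200.
Round 5 (the employer proposes): the candidate can get 200 next round, worth 0.46 × 200 = 92 now, so the employer offers 92, keeping 108.
Round 4 (the candidate proposes): the employer can get 108 next round, worth 0.46 × 108 = 49.68 now. The candidate offers 49.68 and keeps 200 − 49.68 = 150.32.
Round 3 (the employer proposes): the candidate can get 150.32 next round, worth 0.46 × 150.32 = 69.1472 now; the employer offers that and keeps 130.8528.
Round 2 (the candidate proposes): the employer can get 130.8528 next round, worth 0.46 × 130.8528 = 60.192288 now, so the candidate offers 60.192288, keeping 139.807712.
Round 1 (the employer proposes): the candidate can get 139.807712 next round, worth 0.46 × 139.807712 = 64.31154752 now, so the employer offers 64.31154752, keeping 135.68845248.

64.31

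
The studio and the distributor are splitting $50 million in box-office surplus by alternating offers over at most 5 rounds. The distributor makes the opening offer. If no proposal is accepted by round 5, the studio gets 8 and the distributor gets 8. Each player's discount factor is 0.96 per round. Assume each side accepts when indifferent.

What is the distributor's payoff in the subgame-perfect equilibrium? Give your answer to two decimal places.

Round 5 (the distributor proposes): the studio gets 8 if talks fail, so the distributor offers 8 and keeps 42.
Round 4 (the studio proposes): the distributor can get 42 next round, worth 0.96 × 42 = 40.32 now. The studio offers 40.32 and keeps 50 − 40.32 = 9.68.
Round 3 (the distributor proposes): the studio can get 9.68 next round, worth 0.96 × 9.68 = 9.2928 now; the distributor offers that and keeps 40.7072.
Round 2 (the studio proposes): the distributor can get 40.7072 next round, worth 0.96 × 40.7072 = 39.078912 now. The studio offers 39.078912 and keeps 50 − 39.078912 = 10.921088.
Round 1 (the distributor proposes): the studio can get 10.921088 next round, worth 0.96 × 10.921088 = 10.48424448 now, so the distributor offers 10.48424448, keeping 39.51575552.

39.52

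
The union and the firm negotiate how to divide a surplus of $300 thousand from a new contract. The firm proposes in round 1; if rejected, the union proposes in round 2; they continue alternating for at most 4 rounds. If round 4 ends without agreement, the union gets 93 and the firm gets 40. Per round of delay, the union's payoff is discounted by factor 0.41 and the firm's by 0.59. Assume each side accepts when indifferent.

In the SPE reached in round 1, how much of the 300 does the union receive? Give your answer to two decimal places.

76.22

Round 4 (the union proposes): the firm gets 40 if talks fail, so the union offers 40 and keeps 260.
Round 3 (the firm proposes): the union can get 260 next round, worth 0.41 × 260 = 106.6 now. The firm offers 106.6 and keeps 300 − 106.6 = 193.4.
Round 2 (the union proposes): the firm can get 193.4 next round, worth 0.59 × 193.4 = 114.106 now; the union offers that and keeps 185.894.
Round 1 (the firm proposes): the union can get 185.894 next round, worth 0.41 × 185.894 = 76.21654 now; the firm offers that and keeps 223.78346.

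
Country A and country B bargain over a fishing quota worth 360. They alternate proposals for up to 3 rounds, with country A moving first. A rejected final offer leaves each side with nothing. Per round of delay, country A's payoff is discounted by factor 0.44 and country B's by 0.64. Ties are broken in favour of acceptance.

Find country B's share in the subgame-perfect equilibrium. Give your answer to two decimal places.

Round 3 (country A proposes): rejection yields 0 for country B; country A offers 0 and keeps 360.
Round 2 (country B proposes): country A can get 360 next round, worth 0.44 × 360 = 158.4 now. Country B offers 158.4 and keeps 360 − 158.4 = 201.6.
Round 1 (country A proposes): country B can get 201.6 next round, worth 0.64 × 201.6 = 129.024 now. Country A offers 129.024 and keeps 360 − 129.024 = 230.976.

129.02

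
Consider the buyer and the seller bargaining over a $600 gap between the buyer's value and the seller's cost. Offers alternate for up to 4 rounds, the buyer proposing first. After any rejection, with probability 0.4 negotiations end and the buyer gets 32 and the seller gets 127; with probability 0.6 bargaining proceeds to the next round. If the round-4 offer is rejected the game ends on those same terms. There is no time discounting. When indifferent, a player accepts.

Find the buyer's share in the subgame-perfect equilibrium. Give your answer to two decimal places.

271.90

By backward induction:
Round 4 (the seller proposes): the buyer gets 32 if talks fail, so the seller offers 32 and keeps 568.
Round 3 (the buyer proposes): rejecting gives the seller an expected 0.6 × 568 + 0.4 × 127 = 391.6, so the buyer offers 391.6, keeping 208.4.
Round 2 (the seller proposes): rejecting gives the buyer an expected 0.6 × 208.4 + 0.4 × 32 = 137.84; the seller offers that and keeps 462.16.
Round 1 (the buyer proposes): rejecting gives the seller an expected 0.6 × 462.16 + 0.4 × 127 = 328.096; the buyer offers that and keeps 271.904.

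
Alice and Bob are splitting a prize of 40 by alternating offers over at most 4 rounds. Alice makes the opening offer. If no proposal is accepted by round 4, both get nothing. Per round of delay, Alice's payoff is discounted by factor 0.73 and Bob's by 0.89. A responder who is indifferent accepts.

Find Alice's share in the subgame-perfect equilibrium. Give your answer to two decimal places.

7.26

Round 4 (Bob proposes): rejection yields 0 for Alice; Bob offers 0 and keeps 40.
Round 3 (Alice proposes): Bob can get 40 next round, worth 0.89 × 40 = 35.6 now. Alice offers 35.6 and keeps 40 − 35.6 = 4.4.
Round 2 (Bob proposes): Alice can get 4.4 next round, worth 0.73 × 4.4 = 3.212 now. Bob offers 3.212 and keeps 40 − 3.212 = 36.788.
Round 1 (Alice proposes): Bob can get 36.788 next round, worth 0.89 × 36.788 = 32.74132 now, so Alice offers 32.74132, keeping 7.25868.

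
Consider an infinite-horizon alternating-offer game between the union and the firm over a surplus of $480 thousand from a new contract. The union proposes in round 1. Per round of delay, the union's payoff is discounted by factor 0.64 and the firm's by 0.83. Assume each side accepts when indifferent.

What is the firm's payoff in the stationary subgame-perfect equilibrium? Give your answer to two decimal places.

When the union proposes, the firm accepts any offer worth at least 0.83 times what the firm would get by proposing next round; and vice versa.
This gives x = 480 − 0.83y and y = 480 − 0.64x, where x and y are each side's share when it proposes.
Hence (1 − 0.83·0.64)x = 480(1 − 0.83), i.e. 0.4688·x = 81.6.
x ≈ 174.0614; the firm's share is 480 − x ≈ 305.9386.

305.94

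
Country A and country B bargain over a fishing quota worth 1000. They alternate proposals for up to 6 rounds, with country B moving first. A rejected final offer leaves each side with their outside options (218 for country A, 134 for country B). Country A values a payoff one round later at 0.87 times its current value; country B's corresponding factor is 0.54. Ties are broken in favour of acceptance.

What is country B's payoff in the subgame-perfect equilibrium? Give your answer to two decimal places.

245.50

Round 6 (country A proposes): country B gets 134 if talks fail, so country A offers 134 and keeps 866.
Round 5 (country B proposes): country A can get 866 next round, worth 0.87 × 866 = 753.42 now; country B offers that and keeps 246.58.
Round 4 (country A proposes): country B can get 246.58 next round, worth 0.54 × 246.58 = 133.1532 now. Country A offers 133.1532 and keeps 1000 − 133.1532 = 866.8468.
Round 3 (country B proposes): country A can get 866.8468 next round, worth 0.87 × 866.8468 = 754.156716 now; country B offers that and keeps 245.843284.
Round 2 (country A proposes): country B can get 245.843284 next round, worth 0.54 × 245.843284 = 132.75537336 now, so country A offers 132.75537336, keeping 867.24462664.
Round 1 (country B proposes): country A can get 867.24462664 next round, worth 0.87 × 867.24462664 = 754.5028251768 now; country B offers that and keeps 245.4971748232.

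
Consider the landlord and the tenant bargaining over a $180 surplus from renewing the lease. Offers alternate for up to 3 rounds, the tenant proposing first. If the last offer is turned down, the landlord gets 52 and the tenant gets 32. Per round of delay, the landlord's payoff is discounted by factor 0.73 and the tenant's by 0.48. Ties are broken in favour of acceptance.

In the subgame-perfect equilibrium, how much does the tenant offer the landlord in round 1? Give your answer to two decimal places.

86.55

Round 3 (the tenant proposes): the landlord gets 52 if talks fail, so the tenant offers 52 and keeps 128.
Round 2 (the landlord proposes): the tenant can get 128 next round, worth 0.48 × 128 = 61.44 now. The landlord offers 61.44 and keeps 180 − 61.44 = 118.56.
Round 1 (the tenant proposes): the landlord can get 118.56 next round, worth 0.73 × 118.56 = 86.5488 now, so the tenant offers 86.5488, keeping 93.4512.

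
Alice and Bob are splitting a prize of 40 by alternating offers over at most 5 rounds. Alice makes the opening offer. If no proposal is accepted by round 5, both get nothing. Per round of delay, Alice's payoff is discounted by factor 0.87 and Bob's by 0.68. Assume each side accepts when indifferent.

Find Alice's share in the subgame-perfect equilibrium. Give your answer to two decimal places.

34.37

Round 5 (Alice proposes): Bob will accept anything ≥ 0, so Alice offers 0 and keeps 40.
Round 4 (Bob proposes): Alice can get 40 next round, worth 0.87 × 40 = 34.8 now. Bob offers 34.8 and keeps 40 − 34.8 = 5.2.
Round 3 (Alice proposes): Bob can get 5.2 next round, worth 0.68 × 5.2 = 3.536 now; Alice offers that and keeps 36.464.
Round 2 (Bob proposes): Alice can get 36.464 next round, worth 0.87 × 36.464 = 31.72368 now. Bob offers 31.72368 and keeps 40 − 31.72368 = 8.27632.
Round 1 (Alice proposes): Bob can get 8.27632 next round, worth 0.68 × 8.27632 = 5.6278976 now; Alice offers that and keeps 34.3721024.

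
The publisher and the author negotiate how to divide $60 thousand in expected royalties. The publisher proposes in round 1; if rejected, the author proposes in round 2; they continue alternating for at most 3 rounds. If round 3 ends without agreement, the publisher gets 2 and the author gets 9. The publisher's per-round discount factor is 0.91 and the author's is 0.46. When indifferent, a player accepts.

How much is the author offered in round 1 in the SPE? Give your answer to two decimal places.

6.25

Solve by backward induction from round 3.
Round 3 (the publisher proposes): the author gets 9 if talks fail, so the publisher offers 9 and keeps 51.
Round 2 (the author proposes): the publisher can get 51 next round, worth 0.91 × 51 = 46.41 now; the author offers that and keeps 13.59.
Round 1 (the publisher proposes): the author can get 13.59 next round, worth 0.46 × 13.59 = 6.2514 now. The publisher offers 6.2514 and keeps 60 − 6.2514 = 53.7486.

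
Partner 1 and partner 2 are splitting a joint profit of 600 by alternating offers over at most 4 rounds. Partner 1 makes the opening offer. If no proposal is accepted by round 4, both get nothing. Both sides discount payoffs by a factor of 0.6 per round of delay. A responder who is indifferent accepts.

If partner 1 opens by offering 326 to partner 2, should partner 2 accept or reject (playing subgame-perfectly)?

Accept

Round 4 (partner 2 proposes): partner 1 will accept anything ≥ 0, so partner 2 offers 0 and keeps 600.
Round 3 (partner 1 proposes): partner 2 can get 600 next round, worth 0.6 × 600 = 360 now. Partner 1 offers 360 and keeps 600 − 360 = 240.
Round 2 (partner 2 proposes): partner 1 can get 240 next round, worth 0.6 × 240 = 144 now; partner 2 offers that and keeps 456.
So by rejecting in round 1, partner 2 gets 456 next round, worth 0.6 × 456 = 273.6 now.
Offer 326 ≥ 273.6, so partner 2 accepts.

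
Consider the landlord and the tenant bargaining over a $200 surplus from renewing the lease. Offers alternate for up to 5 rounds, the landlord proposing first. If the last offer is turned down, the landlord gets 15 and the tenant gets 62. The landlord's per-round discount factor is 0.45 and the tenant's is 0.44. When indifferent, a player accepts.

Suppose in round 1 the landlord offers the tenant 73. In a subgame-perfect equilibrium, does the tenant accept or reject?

Work out the tenant's continuation value if the offer is rejected.
Round 5 (the landlord proposes): the tenant gets 62 if talks fail, so the landlord offers 62 and keeps 138.
Round 4 (the tenant proposes): the landlord can get 138 next round, worth 0.45 × 138 = 62.1 now; the tenant offers that and keeps 137.9.
Round 3 (the landlord proposes): the tenant can get 137.9 next round, worth 0.44 × 137.9 = 60.676 now, so the landlord offers 60.676, keeping 139.324.
Round 2 (the tenant proposes): the landlord can get 139.324 next round, worth 0.45 × 139.324 = 62.6958 now, so the tenant offers 62.6958, keeping 137.3042.
So by rejecting in round 1, the tenant gets 137.3042 next round, worth 0.44 × 137.3042 = 60.413848 now.
Offer 73 ≥ 60.413848, so the tenant accepts.

Accept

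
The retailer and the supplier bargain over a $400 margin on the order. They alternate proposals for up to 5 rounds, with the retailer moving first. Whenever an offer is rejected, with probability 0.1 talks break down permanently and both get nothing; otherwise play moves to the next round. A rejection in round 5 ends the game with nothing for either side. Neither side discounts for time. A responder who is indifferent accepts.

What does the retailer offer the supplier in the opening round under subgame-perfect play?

65.16

Round 5 (the retailer proposes): the supplier will accept anything ≥ 0, so the retailer offers 0 and keeps 400.
Round 4 (the supplier proposes): rejecting gives the retailer an expected 0.9 × 400 = 360; the supplier offers that and keeps 40.
Round 3 (the retailer proposes): rejecting gives the supplier an expected 0.9 × 40 = 36; the retailer offers that and keeps 364.
Round 2 (the supplier proposes): rejecting gives the retailer an expected 0.9 × 364 = 327.6. The supplier offers 327.6 and keeps 400 − 327.6 = 72.4.
Round 1 (the retailer proposes): rejecting gives the supplier an expected 0.9 × 72.4 = 65.16, so the retailer offers 65.16, keeping 334.84.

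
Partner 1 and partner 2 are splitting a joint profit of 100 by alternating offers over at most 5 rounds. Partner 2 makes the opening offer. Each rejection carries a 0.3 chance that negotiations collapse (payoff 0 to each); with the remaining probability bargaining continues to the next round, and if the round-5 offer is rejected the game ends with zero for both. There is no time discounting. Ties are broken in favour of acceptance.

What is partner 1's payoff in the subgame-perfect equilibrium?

31.29

By backward induction:
Round 5 (partner 2 proposes): partner 1 will accept anything ≥ 0, so partner 2 offers 0 and keeps 100.
Round 4 (partner 1 proposes): rejecting gives partner 2 an expected 0.7 × 100 = 70, so partner 1 offers 70, keeping 30.
Round 3 (partner 2 proposes): rejecting gives partner 1 an expected 0.7 × 30 = 21, so partner 2 offers 21, keeping 79.
Round 2 (partner 1 proposes): rejecting gives partner 2 an expected 0.7 × 79 = 55.3. Partner 1 offers 55.3 and keeps 100 − 55.3 = 44.7.
Round 1 (partner 2 proposes): rejecting gives partner 1 an expected 0.7 × 44.7 = 31.29. Partner 2 offers 31.29 and keeps 100 − 31.29 = 68.71.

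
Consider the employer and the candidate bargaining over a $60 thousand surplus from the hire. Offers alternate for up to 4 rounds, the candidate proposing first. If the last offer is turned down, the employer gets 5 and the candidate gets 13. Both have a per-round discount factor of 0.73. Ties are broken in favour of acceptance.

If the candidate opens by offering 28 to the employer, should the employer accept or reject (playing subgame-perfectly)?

Round 4 (the employer proposes): the candidate gets 13 if talks fail, so the employer offers 13 and keeps 47.
Round 3 (the candidate proposes): the employer can get 47 next round, worth 0.73 × 47 = 34.31 now; the candidate offers that and keeps 25.69.
Round 2 (the employer proposes): the candidate can get 25.69 next round, worth 0.73 × 25.69 = 18.7537 now; the employer offers that and keeps 41.2463.
So by rejecting in round 1, the employer gets 41.2463 next round, worth 0.73 × 41.2463 = 30.109799 now.
Offer 28 < 30.109799, so the employer rejects.

Reject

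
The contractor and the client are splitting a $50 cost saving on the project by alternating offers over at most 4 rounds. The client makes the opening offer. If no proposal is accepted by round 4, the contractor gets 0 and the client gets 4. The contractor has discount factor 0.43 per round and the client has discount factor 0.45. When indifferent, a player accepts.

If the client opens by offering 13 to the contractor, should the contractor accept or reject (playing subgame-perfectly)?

Reject

Round 4 (the contractor proposes): the client gets 4 if talks fail, so the contractor offers 4 and keeps 46.
Round 3 (the client proposes): the contractor can get 46 next round, worth 0.43 × 46 = 19.78 now. The client offers 19.78 and keeps 50 − 19.78 = 30.22.
Round 2 (the contractor proposes): the client can get 30.22 next round, worth 0.45 × 30.22 = 13.599 now, so the contractor offers 13.599, keeping 36.401.
So by rejecting in round 1, the contractor gets 36.401 next round, worth 0.43 × 36.401 = 15.65243 now.
Offer 13 < 15.65243, so the contractor rejects.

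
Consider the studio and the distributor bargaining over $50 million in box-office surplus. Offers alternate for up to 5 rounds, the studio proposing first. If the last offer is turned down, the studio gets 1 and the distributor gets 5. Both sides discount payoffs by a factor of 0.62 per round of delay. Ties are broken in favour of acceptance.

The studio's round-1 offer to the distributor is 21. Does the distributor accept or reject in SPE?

Round 5 (the studio proposes): the distributor gets 5 if talks fail, so the studio offers 5 and keeps 45.
Round 4 (the distributor proposes): the studio can get 45 next round, worth 0.62 × 45 = 27.9 now; the distributor offers that and keeps 22.1.
Round 3 (the studio proposes): the distributor can get 22.1 next round, worth 0.62 × 22.1 = 13.702 now. The studio offers 13.702 and keeps 50 − 13.702 = 36.298.
Round 2 (the distributor proposes): the studio can get 36.298 next round, worth 0.62 × 36.298 = 22.50476 now. The distributor offers 22.50476 and keeps 50 − 22.50476 = 27.49524.
So by rejecting in round 1, the distributor gets 27.49524 next round, worth 0.62 × 27.49524 = 17.0470488 now.
Offer 21 ≥ 17.0470488, so the distributor accepts.

Accept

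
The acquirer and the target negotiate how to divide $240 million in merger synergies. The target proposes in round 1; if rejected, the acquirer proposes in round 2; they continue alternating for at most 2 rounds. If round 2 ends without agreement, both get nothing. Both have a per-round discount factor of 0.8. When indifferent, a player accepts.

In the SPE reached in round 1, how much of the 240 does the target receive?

By backward induction:
Round 2 (the acquirer proposes): the target will accept anything ≥ 0, so the acquirer offers 0 and keeps 240.
Round 1 (the target proposes): the acquirer can get 240 next round, worth 0.8 × 240 = 192 now; the target offers that and keeps 48.

48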